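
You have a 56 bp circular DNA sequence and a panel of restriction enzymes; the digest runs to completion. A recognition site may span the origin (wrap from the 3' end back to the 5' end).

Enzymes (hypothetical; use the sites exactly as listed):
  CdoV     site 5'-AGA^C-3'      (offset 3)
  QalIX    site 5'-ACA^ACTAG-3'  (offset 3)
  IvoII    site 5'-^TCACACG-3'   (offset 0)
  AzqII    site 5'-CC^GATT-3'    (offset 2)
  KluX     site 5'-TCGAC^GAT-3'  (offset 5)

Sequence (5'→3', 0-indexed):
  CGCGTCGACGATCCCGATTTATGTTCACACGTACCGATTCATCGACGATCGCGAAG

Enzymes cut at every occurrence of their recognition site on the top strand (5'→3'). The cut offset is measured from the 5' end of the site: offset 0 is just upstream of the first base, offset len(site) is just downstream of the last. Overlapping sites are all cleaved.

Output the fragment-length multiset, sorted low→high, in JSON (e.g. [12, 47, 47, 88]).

Scan for sites:
  CdoV (AGAC, off=3): no sites
  QalIX (ACAACTAG, off=3): no sites
  IvoII TCACACG/0: at [24] ⇒ [24]
  AzqII CCGATT/2: at [13, 33] ⇒ [15, 35]
  KluX TCGACGAT/5: at [4, 41] ⇒ [9, 46]

All cut coordinates (distinct, sorted): [9, 15, 24, 35, 46]

Fragment lengths:
  9→15: 6 bp
  15→24: 9 bp
  24→35: 11 bp
  35→46: 11 bp
  46→9 (wrap): 56-46+9 = 19 bp

[6,9,11,11,19]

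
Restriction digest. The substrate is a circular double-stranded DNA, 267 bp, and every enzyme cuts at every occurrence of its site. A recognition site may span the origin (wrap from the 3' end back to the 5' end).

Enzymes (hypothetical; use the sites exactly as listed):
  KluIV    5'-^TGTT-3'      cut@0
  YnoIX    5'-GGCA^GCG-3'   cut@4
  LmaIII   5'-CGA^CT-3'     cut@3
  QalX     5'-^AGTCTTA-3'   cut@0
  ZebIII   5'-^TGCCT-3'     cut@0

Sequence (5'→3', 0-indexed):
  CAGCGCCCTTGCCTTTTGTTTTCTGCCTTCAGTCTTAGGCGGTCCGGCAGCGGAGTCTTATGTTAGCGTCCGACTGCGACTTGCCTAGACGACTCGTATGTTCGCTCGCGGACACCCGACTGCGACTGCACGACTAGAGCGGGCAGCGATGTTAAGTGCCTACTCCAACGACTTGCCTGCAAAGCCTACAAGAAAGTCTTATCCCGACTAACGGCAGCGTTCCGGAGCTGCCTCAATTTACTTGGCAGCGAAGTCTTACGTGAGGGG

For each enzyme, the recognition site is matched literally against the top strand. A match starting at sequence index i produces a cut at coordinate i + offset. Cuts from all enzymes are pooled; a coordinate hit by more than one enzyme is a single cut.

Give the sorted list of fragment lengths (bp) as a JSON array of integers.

[2,2,4,4,4,6,6,6,7,7,7,7,7,7,8,9,11,12,12,13,13,15,18,19,19,21,21]

Scan for sites:
  KluIV (TGTT, off=0): starts [16, 60, 98, 149] → cuts [16, 60, 98, 149]
  YnoIX (GGCAGCG, off=4): starts [45, 141, 212, 243, 265] → cuts [2, 49, 145, 216, 247]
  LmaIII (CGACT, off=3): starts [70, 76, 89, 116, 122, 130, 168, 204] → cuts [73, 79, 92, 119, 125, 133, 171, 207]
  QalX (AGTCTTA, off=0): starts [30, 53, 194, 251] → cuts [30, 53, 194, 251]
  ZebIII (TGCCT, off=0): starts [9, 23, 81, 156, 173, 228] → cuts [9, 23, 81, 156, 173, 228]

Pooled cuts: [2, 9, 16, 23, 30, 49, 53, 60, 73, 79, 81, 92, 98, 119, 125, 133, 145, 149, 156, 171, 173, 194, 207, 216, 228, 247, 251]

Fragment lengths:
  2→9: 7 bp
  9→16: 7 bp
  16→23: 7 bp
  23→30: 7 bp
  30→49: 19 bp
  49→53: 4 bp
  53→60: 7 bp
  60→73: 13 bp
  73→79: 6 bp
  79→81: 2 bp
  81→92: 11 bp
  92→98: 6 bp
  98→119: 21 bp
  119→125: 6 bp
  125→133: 8 bp
  133→145: 12 bp
  145→149: 4 bp
  149→156: 7 bp
  156→171: 15 bp
  171→173: 2 bp
  173→194: 21 bp
  194→207: 13 bp
  207→216: 9 bp
  216→228: 12 bp
  228→247: 19 bp
  247→251: 4 bp
  251→2 (wrap): 267-251+2 = 18 bp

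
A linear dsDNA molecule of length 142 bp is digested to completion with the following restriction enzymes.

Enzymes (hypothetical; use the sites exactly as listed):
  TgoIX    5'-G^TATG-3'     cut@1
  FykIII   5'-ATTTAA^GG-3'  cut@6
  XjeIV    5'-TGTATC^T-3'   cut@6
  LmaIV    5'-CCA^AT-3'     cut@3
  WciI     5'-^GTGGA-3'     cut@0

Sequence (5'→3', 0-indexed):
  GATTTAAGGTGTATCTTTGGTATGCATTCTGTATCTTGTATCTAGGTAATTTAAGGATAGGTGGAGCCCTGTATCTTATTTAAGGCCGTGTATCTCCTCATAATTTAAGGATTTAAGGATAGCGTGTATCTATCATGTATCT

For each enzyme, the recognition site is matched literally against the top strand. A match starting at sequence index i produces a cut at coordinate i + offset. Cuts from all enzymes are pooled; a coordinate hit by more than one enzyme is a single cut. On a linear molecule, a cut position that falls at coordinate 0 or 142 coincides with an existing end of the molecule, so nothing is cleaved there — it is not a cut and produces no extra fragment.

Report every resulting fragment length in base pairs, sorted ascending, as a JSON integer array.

[1,5,6,7,7,8,8,8,11,11,12,14,14,15,15]

Per-enzyme occurrences:
  TgoIX (GTATG, off=1): starts [19] → cuts [20]
  FykIII (ATTTAAGG, off=6): starts [1, 48, 77, 102, 110] → cuts [7, 54, 83, 108, 116]
  XjeIV (TGTATCT, off=6): starts [9, 29, 36, 69, 88, 124, 135] → cuts [15, 35, 42, 75, 94, 130, 141]
  LmaIV (CCAAT, off=3): no sites
  WciI (GTGGA, off=0): starts [60] → cuts [60]

Pooled cuts: [7, 15, 20, 35, 42, 54, 60, 75, 83, 94, 108, 116, 130, 141]

Fragments:
  [0,7): 7 bp
  [7,15): 8 bp
  [15,20): 5 bp
  [20,35): 15 bp
  [35,42): 7 bp
  [42,54): 12 bp
  [54,60): 6 bp
  [60,75): 15 bp
  [75,83): 8 bp
  [83,94): 11 bp
  [94,108): 14 bp
  [108,116): 8 bp
  [116,130): 14 bp
  [130,141): 11 bp
  [141,142): 1 bp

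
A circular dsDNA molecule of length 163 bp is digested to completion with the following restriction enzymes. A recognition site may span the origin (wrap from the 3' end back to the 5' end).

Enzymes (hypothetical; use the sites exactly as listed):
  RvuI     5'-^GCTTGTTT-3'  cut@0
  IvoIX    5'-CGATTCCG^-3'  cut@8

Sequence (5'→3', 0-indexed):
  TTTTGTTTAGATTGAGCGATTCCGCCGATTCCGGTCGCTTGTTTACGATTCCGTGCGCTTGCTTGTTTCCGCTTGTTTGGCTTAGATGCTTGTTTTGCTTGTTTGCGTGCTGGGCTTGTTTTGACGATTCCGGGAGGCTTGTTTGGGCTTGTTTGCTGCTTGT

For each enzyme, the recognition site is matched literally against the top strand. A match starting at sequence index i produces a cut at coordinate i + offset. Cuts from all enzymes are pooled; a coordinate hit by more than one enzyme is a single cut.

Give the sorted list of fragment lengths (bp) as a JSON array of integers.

Per-enzyme occurrences:
  RvuI GCTTGTTT/0: at [36, 60, 70, 87, 96, 113, 136, 146, 157] ⇒ [36, 60, 70, 87, 96, 113, 136, 146, 157]
  IvoIX CGATTCCG/8: at [16, 25, 45, 124] ⇒ [24, 33, 53, 132]

All cut coordinates (distinct, sorted): [24, 33, 36, 53, 60, 70, 87, 96, 113, 132, 136, 146, 157]

Fragments:
  24→33: 9 bp
  33→36: 3 bp
  36→53: 17 bp
  53→60: 7 bp
  60→70: 10 bp
  70→87: 17 bp
  87→96: 9 bp
  96→113: 17 bp
  113→132: 19 bp
  132→136: 4 bp
  136→146: 10 bp
  146→157: 11 bp
  157→24 (wrap): 163-157+24 = 30 bp

[3,4,7,9,9,10,10,11,17,17,17,19,30]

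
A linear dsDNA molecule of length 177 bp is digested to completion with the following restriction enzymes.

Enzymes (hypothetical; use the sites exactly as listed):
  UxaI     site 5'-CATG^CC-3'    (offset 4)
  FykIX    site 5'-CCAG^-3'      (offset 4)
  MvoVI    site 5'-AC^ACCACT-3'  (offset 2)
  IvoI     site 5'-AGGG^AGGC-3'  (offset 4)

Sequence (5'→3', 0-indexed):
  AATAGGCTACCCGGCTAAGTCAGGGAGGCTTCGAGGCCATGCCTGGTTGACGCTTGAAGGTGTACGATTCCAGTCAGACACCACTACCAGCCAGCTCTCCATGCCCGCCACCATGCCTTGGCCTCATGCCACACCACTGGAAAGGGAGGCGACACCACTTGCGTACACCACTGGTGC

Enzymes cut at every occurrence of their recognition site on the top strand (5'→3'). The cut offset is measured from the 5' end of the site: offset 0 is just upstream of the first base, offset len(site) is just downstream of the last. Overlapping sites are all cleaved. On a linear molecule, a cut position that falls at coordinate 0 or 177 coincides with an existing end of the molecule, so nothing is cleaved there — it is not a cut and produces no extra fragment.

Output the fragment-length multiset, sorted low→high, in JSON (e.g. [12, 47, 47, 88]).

Site scan:
  UxaI (CATGCC, off=4): starts [37, 99, 111, 124] → cuts [41, 103, 115, 128]
  FykIX (CCAG, off=4): starts [69, 86, 90] → cuts [73, 90, 94]
  MvoVI (ACACCACT, off=2): starts [77, 130, 151, 164] → cuts [79, 132, 153, 166]
  IvoI (AGGGAGGC, off=4): starts [21, 142] → cuts [25, 146]

Pooled cuts: [25, 41, 73, 79, 90, 94, 103, 115, 128, 132, 146, 153, 166]

Fragment lengths:
  [0,25): 25 bp
  [25,41): 16 bp
  [41,73): 32 bp
  [73,79): 6 bp
  [79,90): 11 bp
  [90,94): 4 bp
  [94,103): 9 bp
  [103,115): 12 bp
  [115,128): 13 bp
  [128,132): 4 bp
  [132,146): 14 bp
  [146,153): 7 bp
  [153,166): 13 bp
  [166,177): 11 bp

[4,4,6,7,9,11,11,12,13,13,14,16,25,32]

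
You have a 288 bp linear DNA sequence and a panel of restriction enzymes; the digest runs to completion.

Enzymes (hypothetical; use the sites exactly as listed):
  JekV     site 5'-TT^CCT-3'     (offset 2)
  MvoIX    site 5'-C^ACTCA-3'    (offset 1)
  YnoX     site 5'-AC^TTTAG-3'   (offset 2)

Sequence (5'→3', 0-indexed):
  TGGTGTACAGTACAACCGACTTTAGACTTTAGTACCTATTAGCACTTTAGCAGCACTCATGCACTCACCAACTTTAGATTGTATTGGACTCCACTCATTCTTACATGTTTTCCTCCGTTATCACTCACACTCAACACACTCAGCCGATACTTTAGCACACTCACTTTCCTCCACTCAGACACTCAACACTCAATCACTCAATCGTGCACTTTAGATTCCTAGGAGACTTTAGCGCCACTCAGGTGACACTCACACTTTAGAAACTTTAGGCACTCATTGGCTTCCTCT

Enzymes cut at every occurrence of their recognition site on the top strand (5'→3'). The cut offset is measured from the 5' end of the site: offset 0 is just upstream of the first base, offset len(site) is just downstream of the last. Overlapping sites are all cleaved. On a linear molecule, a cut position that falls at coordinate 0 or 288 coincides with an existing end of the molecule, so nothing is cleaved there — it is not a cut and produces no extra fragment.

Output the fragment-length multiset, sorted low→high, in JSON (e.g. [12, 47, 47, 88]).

[5,5,6,7,7,7,8,8,8,8,8,8,9,9,9,9,9,10,10,11,11,12,13,14,18,19,20,20]

Site scan:
  JekV (TTCCT, off=2): starts [109, 165, 215, 281] → cuts [111, 167, 217, 283]
  MvoIX (CACTCA, off=1): starts [53, 61, 91, 121, 127, 136, 157, 171, 179, 186, 194, 235, 246, 270] → cuts [54, 62, 92, 122, 128, 137, 158, 172, 180, 187, 195, 236, 247, 271]
  YnoX (ACTTTAG, off=2): starts [18, 25, 43, 70, 148, 207, 225, 253, 262] → cuts [20, 27, 45, 72, 150, 209, 227, 255, 264]

All cut coordinates (distinct, sorted): [20, 27, 45, 54, 62, 72, 92, 111, 122, 128, 137, 150, 158, 167, 172, 180, 187, 195, 209, 217, 227, 236, 247, 255, 264, 271, 283]

Fragments:
  [0,20): 20 bp
  [20,27): 7 bp
  [27,45): 18 bp
  [45,54): 9 bp
  [54,62): 8 bp
  [62,72): 10 bp
  [72,92): 20 bp
  [92,111): 19 bp
  [111,122): 11 bp
  [122,128): 6 bp
  [128,137): 9 bp
  [137,150): 13 bp
  [150,158): 8 bp
  [158,167): 9 bp
  [167,172): 5 bp
  [172,180): 8 bp
  [180,187): 7 bp
  [187,195): 8 bp
  [195,209): 14 bp
  [209,217): 8 bp
  [217,227): 10 bp
  [227,236): 9 bp
  [236,247): 11 bp
  [247,255): 8 bp
  [255,264): 9 bp
  [264,271): 7 bp
  [271,283): 12 bp
  [283,288): 5 bp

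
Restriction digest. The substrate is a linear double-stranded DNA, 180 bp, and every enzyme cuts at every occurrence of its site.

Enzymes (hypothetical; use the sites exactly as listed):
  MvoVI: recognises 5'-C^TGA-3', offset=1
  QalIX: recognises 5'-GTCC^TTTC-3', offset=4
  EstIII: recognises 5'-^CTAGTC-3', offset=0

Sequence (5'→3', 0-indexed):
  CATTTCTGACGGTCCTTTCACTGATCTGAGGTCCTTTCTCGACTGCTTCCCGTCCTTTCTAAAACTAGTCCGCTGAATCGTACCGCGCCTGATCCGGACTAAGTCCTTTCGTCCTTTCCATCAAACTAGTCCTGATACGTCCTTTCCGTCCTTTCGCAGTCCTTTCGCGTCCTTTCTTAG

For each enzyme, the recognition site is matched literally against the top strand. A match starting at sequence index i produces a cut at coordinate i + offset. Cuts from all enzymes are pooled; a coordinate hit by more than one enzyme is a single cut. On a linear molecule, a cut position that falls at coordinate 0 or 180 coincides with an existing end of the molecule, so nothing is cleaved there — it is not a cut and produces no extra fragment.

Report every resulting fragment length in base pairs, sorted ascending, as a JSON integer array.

[5,6,6,7,8,8,8,9,9,9,9,10,10,11,11,16,17,21]

Per-enzyme occurrences:
  MvoVI CTGA/1: at [5, 20, 25, 72, 88, 131] ⇒ [6, 21, 26, 73, 89, 132]
  QalIX GTCCTTTC/4: at [11, 30, 51, 102, 110, 138, 147, 158, 168] ⇒ [15, 34, 55, 106, 114, 142, 151, 162, 172]
  EstIII CTAGTC/0: at [64, 125] ⇒ [64, 125]

All cut coordinates (distinct, sorted): [6, 15, 21, 26, 34, 55, 64, 73, 89, 106, 114, 125, 132, 142, 151, 162, 172]

Fragment lengths:
  [0,6): 6 bp
  [6,15): 9 bp
  [15,21): 6 bp
  [21,26): 5 bp
  [26,34): 8 bp
  [34,55): 21 bp
  [55,64): 9 bp
  [64,73): 9 bp
  [73,89): 16 bp
  [89,106): 17 bp
  [106,114): 8 bp
  [114,125): 11 bp
  [125,132): 7 bp
  [132,142): 10 bp
  [142,151): 9 bp
  [151,162): 11 bp
  [162,172): 10 bp
  [172,180): 8 bp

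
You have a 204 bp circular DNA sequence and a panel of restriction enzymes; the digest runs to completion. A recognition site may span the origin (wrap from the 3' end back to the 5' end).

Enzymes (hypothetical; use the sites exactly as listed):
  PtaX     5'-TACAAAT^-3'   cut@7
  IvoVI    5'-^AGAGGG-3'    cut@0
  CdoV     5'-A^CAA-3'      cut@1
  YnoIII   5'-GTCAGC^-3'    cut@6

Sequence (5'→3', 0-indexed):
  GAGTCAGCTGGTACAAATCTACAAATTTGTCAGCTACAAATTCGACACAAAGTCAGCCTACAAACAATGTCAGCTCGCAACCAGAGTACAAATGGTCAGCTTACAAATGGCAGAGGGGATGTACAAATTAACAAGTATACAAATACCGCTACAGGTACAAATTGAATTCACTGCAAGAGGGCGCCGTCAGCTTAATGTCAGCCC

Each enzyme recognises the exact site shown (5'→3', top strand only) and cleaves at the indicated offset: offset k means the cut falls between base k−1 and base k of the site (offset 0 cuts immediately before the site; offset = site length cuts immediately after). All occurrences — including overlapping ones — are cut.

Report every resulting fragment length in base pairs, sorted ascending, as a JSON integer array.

Per-enzyme occurrences:
  PtaX TACAAAT/7: at [11, 19, 34, 86, 101, 121, 137, 155] ⇒ [18, 26, 41, 93, 108, 128, 144, 162]
  IvoVI AGAGGG/0: at [111, 175] ⇒ [111, 175]
  CdoV ACAA/1: at [12, 20, 35, 46, 59, 63, 87, 102, 122, 130, 138, 156] ⇒ [13, 21, 36, 47, 60, 64, 88, 103, 123, 131, 139, 157]
  YnoIII GTCAGC/6: at [2, 28, 51, 68, 94, 185, 196] ⇒ [8, 34, 57, 74, 100, 191, 202]

All cut coordinates (distinct, sorted): [8, 13, 18, 21, 26, 34, 36, 41, 47, 57, 60, 64, 74, 88, 93, 100, 103, 108, 111, 123, 128, 131, 139, 144, 157, 162, 175, 191, 202]

Fragments:
  8→13: 5 bp
  13→18: 5 bp
  18→21: 3 bp
  21→26: 5 bp
  26→34: 8 bp
  34→36: 2 bp
  36→41: 5 bp
  41→47: 6 bp
  47→57: 10 bp
  57→60: 3 bp
  60→64: 4 bp
  64→74: 10 bp
  74→88: 14 bp
  88→93: 5 bp
  93→100: 7 bp
  100→103: 3 bp
  103→108: 5 bp
  108→111: 3 bp
  111→123: 12 bp
  123→128: 5 bp
  128→131: 3 bp
  131→139: 8 bp
  139→144: 5 bp
  144→157: 13 bp
  157→162: 5 bp
  162→175: 13 bp
  175→191: 16 bp
  191→202: 11 bp
  202→8 (wrap): 204-202+8 = 10 bp

[2,3,3,3,3,3,4,5,5,5,5,5,5,5,5,5,6,7,8,8,10,10,10,11,12,13,13,14,16]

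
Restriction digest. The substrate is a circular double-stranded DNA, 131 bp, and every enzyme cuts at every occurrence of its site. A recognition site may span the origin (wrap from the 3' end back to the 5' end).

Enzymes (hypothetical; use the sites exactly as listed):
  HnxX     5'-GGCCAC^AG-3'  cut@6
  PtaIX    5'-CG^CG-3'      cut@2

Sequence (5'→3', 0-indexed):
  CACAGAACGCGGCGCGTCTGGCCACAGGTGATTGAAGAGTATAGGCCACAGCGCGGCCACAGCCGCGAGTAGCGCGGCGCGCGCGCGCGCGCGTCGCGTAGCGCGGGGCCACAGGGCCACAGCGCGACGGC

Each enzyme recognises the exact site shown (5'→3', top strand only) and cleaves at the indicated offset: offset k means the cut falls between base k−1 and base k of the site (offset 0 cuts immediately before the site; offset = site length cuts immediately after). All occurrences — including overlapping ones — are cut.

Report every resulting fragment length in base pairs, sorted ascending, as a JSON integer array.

Scan for sites:
  HnxX GGCCACAG/6: at [19, 43, 54, 106, 114, 128] ⇒ [3, 25, 49, 60, 112, 120]
  PtaIX CGCG/2: at [7, 12, 51, 63, 72, 77, 79, 81, 83, 85, 87, 89, 94, 101, 122] ⇒ [9, 14, 53, 65, 74, 79, 81, 83, 85, 87, 89, 91, 96, 103, 124]

Pooled cuts: [3, 9, 14, 25, 49, 53, 60, 65, 74, 79, 81, 83, 85, 87, 89, 91, 96, 103, 112, 120, 124]

Fragment lengths:
  3→9: 6 bp
  9→14: 5 bp
  14→25: 11 bp
  25→49: 24 bp
  49→53: 4 bp
  53→60: 7 bp
  60→65: 5 bp
  65→74: 9 bp
  74→79: 5 bp
  79→81: 2 bp
  81→83: 2 bp
  83→85: 2 bp
  85→87: 2 bp
  87→89: 2 bp
  89→91: 2 bp
  91→96: 5 bp
  96→103: 7 bp
  103→112: 9 bp
  112→120: 8 bp
  120→124: 4 bp
  124→3 (wrap): 131-124+3 = 10 bp

[2,2,2,2,2,2,4,4,5,5,5,5,6,7,7,8,9,9,10,11,24]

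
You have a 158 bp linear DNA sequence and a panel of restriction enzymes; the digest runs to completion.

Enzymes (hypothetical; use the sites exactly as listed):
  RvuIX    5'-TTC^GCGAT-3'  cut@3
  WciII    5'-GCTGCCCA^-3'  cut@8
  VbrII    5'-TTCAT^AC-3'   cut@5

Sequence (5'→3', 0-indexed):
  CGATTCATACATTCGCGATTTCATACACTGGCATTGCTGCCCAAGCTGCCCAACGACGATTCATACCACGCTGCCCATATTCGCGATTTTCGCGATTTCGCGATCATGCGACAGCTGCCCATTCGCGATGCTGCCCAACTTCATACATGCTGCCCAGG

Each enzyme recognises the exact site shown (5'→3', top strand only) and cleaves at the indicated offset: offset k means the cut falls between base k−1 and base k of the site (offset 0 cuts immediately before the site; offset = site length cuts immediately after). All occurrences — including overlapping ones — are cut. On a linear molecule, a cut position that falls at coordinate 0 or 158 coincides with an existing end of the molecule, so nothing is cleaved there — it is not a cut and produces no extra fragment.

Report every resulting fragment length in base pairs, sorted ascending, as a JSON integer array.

Scan for sites:
  RvuIX (TTCGCGAT, off=3): starts [11, 79, 88, 96, 121] → cuts [14, 82, 91, 99, 124]
  WciII (GCTGCCCA, off=8): starts [35, 44, 69, 113, 129, 148] → cuts [43, 52, 77, 121, 137, 156]
  VbrII (TTCATAC, off=5): starts [3, 19, 59, 139] → cuts [8, 24, 64, 144]

Pooled cuts: [8, 14, 24, 43, 52, 64, 77, 82, 91, 99, 121, 124, 137, 144, 156]

Fragment lengths:
  [0,8): 8 bp
  [8,14): 6 bp
  [14,24): 10 bp
  [24,43): 19 bp
  [43,52): 9 bp
  [52,64): 12 bp
  [64,77): 13 bp
  [77,82): 5 bp
  [82,91): 9 bp
  [91,99): 8 bp
  [99,121): 22 bp
  [121,124): 3 bp
  [124,137): 13 bp
  [137,144): 7 bp
  [144,156): 12 bp
  [156,158): 2 bp

[2,3,5,6,7,8,8,9,9,10,12,12,13,13,19,22]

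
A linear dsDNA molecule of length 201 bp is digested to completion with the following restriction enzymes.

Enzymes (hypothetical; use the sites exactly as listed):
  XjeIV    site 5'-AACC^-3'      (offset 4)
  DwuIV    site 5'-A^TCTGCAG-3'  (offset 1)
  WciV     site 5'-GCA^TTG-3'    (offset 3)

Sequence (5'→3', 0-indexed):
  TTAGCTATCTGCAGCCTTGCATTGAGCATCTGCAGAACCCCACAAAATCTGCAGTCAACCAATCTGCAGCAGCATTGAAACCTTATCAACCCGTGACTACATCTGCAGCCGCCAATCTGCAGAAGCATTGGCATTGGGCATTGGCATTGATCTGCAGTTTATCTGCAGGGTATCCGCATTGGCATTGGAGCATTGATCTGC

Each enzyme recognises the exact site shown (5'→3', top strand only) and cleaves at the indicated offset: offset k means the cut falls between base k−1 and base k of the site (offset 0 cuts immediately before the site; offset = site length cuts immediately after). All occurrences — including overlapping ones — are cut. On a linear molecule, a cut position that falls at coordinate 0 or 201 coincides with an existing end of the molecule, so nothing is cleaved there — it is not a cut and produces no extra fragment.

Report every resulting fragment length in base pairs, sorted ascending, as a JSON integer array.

[2,4,6,6,6,7,7,7,8,8,8,9,9,10,11,11,12,12,13,14,14,17]

Scan for sites:
  XjeIV (AACC, off=4): starts [35, 56, 78, 87] → cuts [39, 60, 82, 91]
  DwuIV (ATCTGCAG, off=1): starts [6, 27, 46, 61, 100, 114, 149, 160] → cuts [7, 28, 47, 62, 101, 115, 150, 161]
  WciV (GCATTG, off=3): starts [18, 71, 124, 130, 137, 143, 175, 181, 189] → cuts [21, 74, 127, 133, 140, 146, 178, 184, 192]

All cut coordinates (distinct, sorted): [7, 21, 28, 39, 47, 60, 62, 74, 82, 91, 101, 115, 127, 133, 140, 146, 150, 161, 178, 184, 192]

Fragment lengths:
  [0,7): 7 bp
  [7,21): 14 bp
  [21,28): 7 bp
  [28,39): 11 bp
  [39,47): 8 bp
  [47,60): 13 bp
  [60,62): 2 bp
  [62,74): 12 bp
  [74,82): 8 bp
  [82,91): 9 bp
  [91,101): 10 bp
  [101,115): 14 bp
  [115,127): 12 bp
  [127,133): 6 bp
  [133,140): 7 bp
  [140,146): 6 bp
  [146,150): 4 bp
  [150,161): 11 bp
  [161,178): 17 bp
  [178,184): 6 bp
  [184,192): 8 bp
  [192,201): 9 bp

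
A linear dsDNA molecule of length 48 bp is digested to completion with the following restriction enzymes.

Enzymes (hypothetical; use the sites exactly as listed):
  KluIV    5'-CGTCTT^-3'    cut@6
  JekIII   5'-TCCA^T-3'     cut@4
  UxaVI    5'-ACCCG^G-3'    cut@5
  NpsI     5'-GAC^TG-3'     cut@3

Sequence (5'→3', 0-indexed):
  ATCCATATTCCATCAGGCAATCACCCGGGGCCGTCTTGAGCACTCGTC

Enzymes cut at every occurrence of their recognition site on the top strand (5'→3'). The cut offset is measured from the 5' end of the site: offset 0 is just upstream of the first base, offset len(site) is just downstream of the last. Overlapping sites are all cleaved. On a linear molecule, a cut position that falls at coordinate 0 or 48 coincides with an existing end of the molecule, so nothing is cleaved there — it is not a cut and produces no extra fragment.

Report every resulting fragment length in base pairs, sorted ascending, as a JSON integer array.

Per-enzyme occurrences:
  KluIV CGTCTT/6: at [31] ⇒ [37]
  JekIII TCCAT/4: at [1, 8] ⇒ [5, 12]
  UxaVI ACCCGG/5: at [22] ⇒ [27]
  NpsI (GACTG, off=3): no sites

Pooled cuts: [5, 12, 27, 37]

Fragment lengths:
  [0,5): 5 bp
  [5,12): 7 bp
  [12,27): 15 bp
  [27,37): 10 bp
  [37,48): 11 bp

[5,7,10,11,15]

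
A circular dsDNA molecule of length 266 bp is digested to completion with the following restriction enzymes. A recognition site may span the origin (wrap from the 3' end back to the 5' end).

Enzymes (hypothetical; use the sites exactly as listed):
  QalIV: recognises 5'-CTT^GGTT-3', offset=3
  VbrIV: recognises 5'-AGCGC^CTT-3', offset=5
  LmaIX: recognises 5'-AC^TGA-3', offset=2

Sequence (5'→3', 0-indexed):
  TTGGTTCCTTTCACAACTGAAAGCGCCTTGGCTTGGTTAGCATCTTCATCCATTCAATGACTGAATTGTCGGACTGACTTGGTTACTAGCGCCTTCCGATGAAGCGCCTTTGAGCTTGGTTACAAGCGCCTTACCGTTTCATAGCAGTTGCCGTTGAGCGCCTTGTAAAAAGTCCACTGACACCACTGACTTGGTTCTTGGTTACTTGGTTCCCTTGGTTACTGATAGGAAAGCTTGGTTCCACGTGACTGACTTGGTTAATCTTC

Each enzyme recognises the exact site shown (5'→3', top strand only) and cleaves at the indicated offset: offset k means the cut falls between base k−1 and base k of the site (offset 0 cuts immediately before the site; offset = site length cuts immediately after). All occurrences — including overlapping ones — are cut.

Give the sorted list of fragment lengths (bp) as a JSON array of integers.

Scan for sites:
  QalIV CTTGGTT/3: at [31, 77, 114, 189, 196, 204, 213, 233, 252, 265] ⇒ [2, 34, 80, 117, 192, 199, 207, 216, 236, 255]
  VbrIV AGCGCCTT/5: at [21, 87, 102, 124, 156] ⇒ [26, 92, 107, 129, 161]
  LmaIX ACTGA/2: at [15, 59, 72, 175, 184, 220, 247] ⇒ [17, 61, 74, 177, 186, 222, 249]

All cut coordinates (distinct, sorted): [2, 17, 26, 34, 61, 74, 80, 92, 107, 117, 129, 161, 177, 186, 192, 199, 207, 216, 222, 236, 249, 255]

Fragments:
  2→17: 15 bp
  17→26: 9 bp
  26→34: 8 bp
  34→61: 27 bp
  61→74: 13 bp
  74→80: 6 bp
  80→92: 12 bp
  92→107: 15 bp
  107→117: 10 bp
  117→129: 12 bp
  129→161: 32 bp
  161→177: 16 bp
  177→186: 9 bp
  186→192: 6 bp
  192→199: 7 bp
  199→207: 8 bp
  207→216: 9 bp
  216→222: 6 bp
  222→236: 14 bp
  236→249: 13 bp
  249→255: 6 bp
  255→2 (wrap): 266-255+2 = 13 bp

[6,6,6,6,7,8,8,9,9,9,10,12,12,13,13,13,14,15,15,16,27,32]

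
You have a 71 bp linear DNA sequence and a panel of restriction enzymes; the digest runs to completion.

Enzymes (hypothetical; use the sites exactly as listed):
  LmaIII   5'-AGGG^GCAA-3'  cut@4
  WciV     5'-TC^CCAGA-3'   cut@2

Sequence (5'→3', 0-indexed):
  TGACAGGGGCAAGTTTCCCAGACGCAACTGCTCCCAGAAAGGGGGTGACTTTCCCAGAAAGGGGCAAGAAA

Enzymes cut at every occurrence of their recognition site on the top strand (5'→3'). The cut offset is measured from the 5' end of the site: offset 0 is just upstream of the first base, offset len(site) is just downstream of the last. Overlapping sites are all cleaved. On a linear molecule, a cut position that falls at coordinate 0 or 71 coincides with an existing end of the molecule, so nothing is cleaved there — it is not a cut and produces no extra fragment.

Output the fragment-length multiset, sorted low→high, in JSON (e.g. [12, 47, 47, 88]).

[8,8,9,10,16,20]

Site scan:
  LmaIII AGGGGCAA/4: at [4, 59] ⇒ [8, 63]
  WciV TCCCAGA/2: at [15, 31, 51] ⇒ [17, 33, 53]

Pooled cuts: [8, 17, 33, 53, 63]

Fragments:
  [0,8): 8 bp
  [8,17): 9 bp
  [17,33): 16 bp
  [33,53): 20 bp
  [53,63): 10 bp
  [63,71): 8 bp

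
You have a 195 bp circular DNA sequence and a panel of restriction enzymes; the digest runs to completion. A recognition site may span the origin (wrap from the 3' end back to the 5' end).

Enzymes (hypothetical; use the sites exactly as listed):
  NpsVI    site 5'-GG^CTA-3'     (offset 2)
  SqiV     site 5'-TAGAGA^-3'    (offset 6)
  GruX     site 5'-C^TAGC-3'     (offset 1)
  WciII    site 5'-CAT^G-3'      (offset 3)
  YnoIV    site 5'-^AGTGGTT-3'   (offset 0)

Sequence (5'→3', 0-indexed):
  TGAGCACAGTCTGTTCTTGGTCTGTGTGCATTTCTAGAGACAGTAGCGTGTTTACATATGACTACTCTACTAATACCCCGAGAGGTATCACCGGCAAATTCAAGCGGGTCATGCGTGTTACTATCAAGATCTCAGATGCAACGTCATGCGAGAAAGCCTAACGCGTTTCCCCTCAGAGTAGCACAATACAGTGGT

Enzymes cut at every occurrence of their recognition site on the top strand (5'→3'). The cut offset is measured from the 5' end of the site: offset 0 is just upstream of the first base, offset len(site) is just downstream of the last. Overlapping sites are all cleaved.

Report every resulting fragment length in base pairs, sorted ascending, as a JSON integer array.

Scan for sites:
  NpsVI (GGCTA, off=2): no sites
  SqiV TAGAGA/6: at [34] ⇒ [40]
  GruX (CTAGC, off=1): no sites
  WciII CATG/3: at [109, 144] ⇒ [112, 147]
  YnoIV AGTGGTT/0: at [189] ⇒ [189]

Pooled cuts: [40, 112, 147, 189]

Fragments:
  40→112: 72 bp
  112→147: 35 bp
  147→189: 42 bp
  189→40 (wrap): 195-189+40 = 46 bp

[35,42,46,72]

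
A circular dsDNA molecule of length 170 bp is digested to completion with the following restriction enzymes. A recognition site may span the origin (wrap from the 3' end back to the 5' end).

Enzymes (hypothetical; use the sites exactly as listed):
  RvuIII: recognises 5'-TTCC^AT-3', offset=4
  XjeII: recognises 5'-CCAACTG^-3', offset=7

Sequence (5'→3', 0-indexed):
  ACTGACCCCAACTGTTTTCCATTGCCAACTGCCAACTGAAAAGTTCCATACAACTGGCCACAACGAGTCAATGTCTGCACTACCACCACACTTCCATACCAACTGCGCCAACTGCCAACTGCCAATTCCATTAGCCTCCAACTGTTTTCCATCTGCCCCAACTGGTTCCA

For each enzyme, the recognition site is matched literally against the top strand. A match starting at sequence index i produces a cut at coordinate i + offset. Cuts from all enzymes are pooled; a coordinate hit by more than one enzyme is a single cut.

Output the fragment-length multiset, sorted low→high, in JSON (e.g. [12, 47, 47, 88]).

Scan for sites:
  RvuIII (TTCCAT, off=4): starts [16, 43, 91, 125, 146] → cuts [20, 47, 95, 129, 150]
  XjeII (CCAACTG, off=7): starts [7, 24, 31, 98, 107, 114, 137, 157, 167] → cuts [4, 14, 31, 38, 105, 114, 121, 144, 164]

Pooled cuts: [4, 14, 20, 31, 38, 47, 95, 105, 114, 121, 129, 144, 150, 164]

Fragment lengths:
  4→14: 10 bp
  14→20: 6 bp
  20→31: 11 bp
  31→38: 7 bp
  38→47: 9 bp
  47→95: 48 bp
  95→105: 10 bp
  105→114: 9 bp
  114→121: 7 bp
  121→129: 8 bp
  129→144: 15 bp
  144→150: 6 bp
  150→164: 14 bp
  164→4 (wrap): 170-164+4 = 10 bp

[6,6,7,7,8,9,9,10,10,10,11,14,15,48]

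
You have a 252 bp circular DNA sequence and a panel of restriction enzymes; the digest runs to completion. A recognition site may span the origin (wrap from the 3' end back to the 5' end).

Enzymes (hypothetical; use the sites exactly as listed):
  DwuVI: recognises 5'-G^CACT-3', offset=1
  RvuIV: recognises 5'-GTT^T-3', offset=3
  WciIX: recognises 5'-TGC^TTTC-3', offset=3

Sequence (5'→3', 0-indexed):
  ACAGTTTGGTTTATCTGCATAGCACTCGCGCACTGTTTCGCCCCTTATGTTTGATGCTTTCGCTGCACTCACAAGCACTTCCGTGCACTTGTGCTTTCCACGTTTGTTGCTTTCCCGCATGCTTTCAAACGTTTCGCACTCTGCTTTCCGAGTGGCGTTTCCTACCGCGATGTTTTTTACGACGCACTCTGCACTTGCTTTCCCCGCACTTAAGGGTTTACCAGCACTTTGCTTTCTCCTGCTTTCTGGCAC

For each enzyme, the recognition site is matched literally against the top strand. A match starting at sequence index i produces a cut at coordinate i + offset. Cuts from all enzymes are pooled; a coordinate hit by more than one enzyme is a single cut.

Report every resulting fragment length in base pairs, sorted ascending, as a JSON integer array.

[3,5,6,6,6,7,7,7,8,8,8,8,8,9,10,10,10,10,10,11,11,12,12,14,15,15,16]

Scan for sites:
  DwuVI (GCACT, off=1): starts [21, 29, 64, 74, 84, 135, 183, 190, 205, 223] → cuts [22, 30, 65, 75, 85, 136, 184, 191, 206, 224]
  RvuIV (GTTT, off=3): starts [3, 8, 34, 48, 101, 130, 156, 171, 215] → cuts [6, 11, 37, 51, 104, 133, 159, 174, 218]
  WciIX (TGCTTTC, off=3): starts [54, 91, 107, 119, 141, 195, 229, 239] → cuts [57, 94, 110, 122, 144, 198, 232, 242]

Pooled cuts: [6, 11, 22, 30, 37, 51, 57, 65, 75, 85, 94, 104, 110, 122, 133, 136, 144, 159, 174, 184, 191, 198, 206, 218, 224, 232, 242]

Fragments:
  6→11: 5 bp
  11→22: 11 bp
  22→30: 8 bp
  30→37: 7 bp
  37→51: 14 bp
  51→57: 6 bp
  57→65: 8 bp
  65→75: 10 bp
  75→85: 10 bp
  85→94: 9 bp
  94→104: 10 bp
  104→110: 6 bp
  110→122: 12 bp
  122→133: 11 bp
  133→136: 3 bp
  136→144: 8 bp
  144→159: 15 bp
  159→174: 15 bp
  174→184: 10 bp
  184→191: 7 bp
  191→198: 7 bp
  198→206: 8 bp
  206→218: 12 bp
  218→224: 6 bp
  224→232: 8 bp
  232→242: 10 bp
  242→6 (wrap): 252-242+6 = 16 bp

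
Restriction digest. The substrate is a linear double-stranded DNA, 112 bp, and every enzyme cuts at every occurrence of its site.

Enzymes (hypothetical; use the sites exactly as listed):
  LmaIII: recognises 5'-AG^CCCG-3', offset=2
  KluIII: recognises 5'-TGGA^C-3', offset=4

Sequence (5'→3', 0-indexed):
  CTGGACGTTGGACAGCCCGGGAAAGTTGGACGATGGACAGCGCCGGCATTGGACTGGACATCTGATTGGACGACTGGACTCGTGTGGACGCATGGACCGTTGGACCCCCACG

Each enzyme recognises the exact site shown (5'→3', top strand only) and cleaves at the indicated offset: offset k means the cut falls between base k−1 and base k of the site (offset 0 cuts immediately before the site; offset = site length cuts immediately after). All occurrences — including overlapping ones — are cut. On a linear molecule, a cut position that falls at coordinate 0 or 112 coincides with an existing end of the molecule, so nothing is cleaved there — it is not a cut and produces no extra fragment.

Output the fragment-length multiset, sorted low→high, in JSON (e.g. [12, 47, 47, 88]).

[3,5,5,7,7,8,8,8,8,10,12,15,16]

Site scan:
  LmaIII AGCCCG/2: at [13] ⇒ [15]
  KluIII TGGAC/4: at [1, 8, 26, 33, 49, 54, 66, 74, 84, 92, 100] ⇒ [5, 12, 30, 37, 53, 58, 70, 78, 88, 96, 104]

All cut coordinates (distinct, sorted): [5, 12, 15, 30, 37, 53, 58, 70, 78, 88, 96, 104]

Fragments:
  [0,5): 5 bp
  [5,12): 7 bp
  [12,15): 3 bp
  [15,30): 15 bp
  [30,37): 7 bp
  [37,53): 16 bp
  [53,58): 5 bp
  [58,70): 12 bp
  [70,78): 8 bp
  [78,88): 10 bp
  [88,96): 8 bp
  [96,104): 8 bp
  [104,112): 8 bp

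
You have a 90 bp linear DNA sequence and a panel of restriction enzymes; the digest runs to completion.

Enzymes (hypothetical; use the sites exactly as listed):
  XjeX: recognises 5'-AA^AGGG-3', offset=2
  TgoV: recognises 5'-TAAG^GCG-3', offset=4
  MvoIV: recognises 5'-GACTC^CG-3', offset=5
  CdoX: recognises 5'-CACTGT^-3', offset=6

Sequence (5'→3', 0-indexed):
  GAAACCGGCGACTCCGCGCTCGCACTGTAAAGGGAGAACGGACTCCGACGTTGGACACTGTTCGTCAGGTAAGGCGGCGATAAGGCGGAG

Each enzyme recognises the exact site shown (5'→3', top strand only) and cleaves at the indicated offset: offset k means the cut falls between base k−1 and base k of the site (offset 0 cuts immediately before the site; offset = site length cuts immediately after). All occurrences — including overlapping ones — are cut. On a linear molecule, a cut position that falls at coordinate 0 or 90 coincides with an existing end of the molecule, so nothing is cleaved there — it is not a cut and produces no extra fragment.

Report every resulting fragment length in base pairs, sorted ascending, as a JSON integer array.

[2,6,11,12,14,14,15,16]

Scan for sites:
  XjeX AAAGGG/2: at [28] ⇒ [30]
  TgoV TAAGGCG/4: at [69, 80] ⇒ [73, 84]
  MvoIV GACTCCG/5: at [9, 40] ⇒ [14, 45]
  CdoX CACTGT/6: at [22, 55] ⇒ [28, 61]

Pooled cuts: [14, 28, 30, 45, 61, 73, 84]

Fragment lengths:
  [0,14): 14 bp
  [14,28): 14 bp
  [28,30): 2 bp
  [30,45): 15 bp
  [45,61): 16 bp
  [61,73): 12 bp
  [73,84): 11 bp
  [84,90): 6 bp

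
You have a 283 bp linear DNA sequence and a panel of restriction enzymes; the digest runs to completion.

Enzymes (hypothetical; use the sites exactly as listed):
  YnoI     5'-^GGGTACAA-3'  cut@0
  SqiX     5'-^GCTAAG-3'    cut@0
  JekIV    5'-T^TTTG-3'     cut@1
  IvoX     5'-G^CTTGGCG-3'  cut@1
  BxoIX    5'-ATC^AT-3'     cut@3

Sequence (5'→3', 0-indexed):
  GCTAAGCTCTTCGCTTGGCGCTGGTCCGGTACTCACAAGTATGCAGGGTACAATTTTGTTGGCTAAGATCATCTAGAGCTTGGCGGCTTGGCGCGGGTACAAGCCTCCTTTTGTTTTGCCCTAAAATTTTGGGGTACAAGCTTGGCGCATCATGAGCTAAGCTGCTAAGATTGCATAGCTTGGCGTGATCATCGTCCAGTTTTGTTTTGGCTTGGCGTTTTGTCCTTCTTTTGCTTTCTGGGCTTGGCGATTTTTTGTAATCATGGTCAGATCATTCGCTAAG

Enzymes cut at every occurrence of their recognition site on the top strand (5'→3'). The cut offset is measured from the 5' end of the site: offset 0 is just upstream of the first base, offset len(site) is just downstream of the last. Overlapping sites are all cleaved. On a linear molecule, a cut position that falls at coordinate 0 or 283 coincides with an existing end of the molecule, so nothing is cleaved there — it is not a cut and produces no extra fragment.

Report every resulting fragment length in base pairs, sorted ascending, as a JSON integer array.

Scan for sites:
  YnoI GGGTACAA/0: at [45, 94, 131] ⇒ [45, 94, 131]
  SqiX GCTAAG/0: at [0, 61, 155, 163, 277] ⇒ [61, 155, 163, 277] (position 0 is a terminus of the linear molecule — no cut)
  JekIV TTTTG/1: at [53, 108, 113, 126, 199, 204, 217, 228, 252] ⇒ [54, 109, 114, 127, 200, 205, 218, 229, 253]
  IvoX GCTTGGCG/1: at [12, 77, 85, 139, 177, 209, 241] ⇒ [13, 78, 86, 140, 178, 210, 242]
  BxoIX ATCAT/3: at [67, 148, 187, 259, 270] ⇒ [70, 151, 190, 262, 273]

Pooled cuts: [13, 45, 54, 61, 70, 78, 86, 94, 109, 114, 127, 131, 140, 151, 155, 163, 178, 190, 200, 205, 210, 218, 229, 242, 253, 262, 273, 277]

Fragments:
  [0,13): 13 bp
  [13,45): 32 bp
  [45,54): 9 bp
  [54,61): 7 bp
  [61,70): 9 bp
  [70,78): 8 bp
  [78,86): 8 bp
  [86,94): 8 bp
  [94,109): 15 bp
  [109,114): 5 bp
  [114,127): 13 bp
  [127,131): 4 bp
  [131,140): 9 bp
  [140,151): 11 bp
  [151,155): 4 bp
  [155,163): 8 bp
  [163,178): 15 bp
  [178,190): 12 bp
  [190,200): 10 bp
  [200,205): 5 bp
  [205,210): 5 bp
  [210,218): 8 bp
  [218,229): 11 bp
  [229,242): 13 bp
  [242,253): 11 bp
  [253,262): 9 bp
  [262,273): 11 bp
  [273,277): 4 bp
  [277,283): 6 bp

[4,4,4,5,5,5,6,7,8,8,8,8,8,9,9,9,9,10,11,11,11,11,12,13,13,13,15,15,32]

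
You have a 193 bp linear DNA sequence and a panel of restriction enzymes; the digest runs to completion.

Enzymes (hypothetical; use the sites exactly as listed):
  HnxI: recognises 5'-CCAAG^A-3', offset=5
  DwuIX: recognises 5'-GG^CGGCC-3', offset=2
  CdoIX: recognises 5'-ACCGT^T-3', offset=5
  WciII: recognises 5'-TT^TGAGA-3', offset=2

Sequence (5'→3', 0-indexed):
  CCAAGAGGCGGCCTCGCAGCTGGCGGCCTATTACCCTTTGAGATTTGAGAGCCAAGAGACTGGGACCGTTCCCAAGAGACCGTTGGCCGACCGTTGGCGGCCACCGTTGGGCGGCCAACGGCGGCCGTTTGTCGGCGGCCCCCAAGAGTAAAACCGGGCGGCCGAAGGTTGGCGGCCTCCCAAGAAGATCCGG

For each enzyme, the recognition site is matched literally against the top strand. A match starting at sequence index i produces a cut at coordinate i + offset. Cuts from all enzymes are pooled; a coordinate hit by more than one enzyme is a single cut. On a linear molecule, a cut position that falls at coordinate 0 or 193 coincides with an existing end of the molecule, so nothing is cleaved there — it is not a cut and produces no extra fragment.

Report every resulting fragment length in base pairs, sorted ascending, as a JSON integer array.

Site scan:
  HnxI (CCAAGA, off=5): starts [0, 51, 71, 141, 179] → cuts [5, 56, 76, 146, 184]
  DwuIX (GGCGGCC, off=2): starts [6, 21, 95, 109, 119, 133, 156, 170] → cuts [8, 23, 97, 111, 121, 135, 158, 172]
  CdoIX (ACCGTT, off=5): starts [64, 78, 89, 102] → cuts [69, 83, 94, 107]
  WciII (TTTGAGA, off=2): starts [36, 43] → cuts [38, 45]

Pooled cuts: [5, 8, 23, 38, 45, 56, 69, 76, 83, 94, 97, 107, 111, 121, 135, 146, 158, 172, 184]

Fragment lengths:
  [0,5): 5 bp
  [5,8): 3 bp
  [8,23): 15 bp
  [23,38): 15 bp
  [38,45): 7 bp
  [45,56): 11 bp
  [56,69): 13 bp
  [69,76): 7 bp
  [76,83): 7 bp
  [83,94): 11 bp
  [94,97): 3 bp
  [97,107): 10 bp
  [107,111): 4 bp
  [111,121): 10 bp
  [121,135): 14 bp
  [135,146): 11 bp
  [146,158): 12 bp
  [158,172): 14 bp
  [172,184): 12 bp
  [184,193): 9 bp

[3,3,4,5,7,7,7,9,10,10,11,11,11,12,12,13,14,14,15,15]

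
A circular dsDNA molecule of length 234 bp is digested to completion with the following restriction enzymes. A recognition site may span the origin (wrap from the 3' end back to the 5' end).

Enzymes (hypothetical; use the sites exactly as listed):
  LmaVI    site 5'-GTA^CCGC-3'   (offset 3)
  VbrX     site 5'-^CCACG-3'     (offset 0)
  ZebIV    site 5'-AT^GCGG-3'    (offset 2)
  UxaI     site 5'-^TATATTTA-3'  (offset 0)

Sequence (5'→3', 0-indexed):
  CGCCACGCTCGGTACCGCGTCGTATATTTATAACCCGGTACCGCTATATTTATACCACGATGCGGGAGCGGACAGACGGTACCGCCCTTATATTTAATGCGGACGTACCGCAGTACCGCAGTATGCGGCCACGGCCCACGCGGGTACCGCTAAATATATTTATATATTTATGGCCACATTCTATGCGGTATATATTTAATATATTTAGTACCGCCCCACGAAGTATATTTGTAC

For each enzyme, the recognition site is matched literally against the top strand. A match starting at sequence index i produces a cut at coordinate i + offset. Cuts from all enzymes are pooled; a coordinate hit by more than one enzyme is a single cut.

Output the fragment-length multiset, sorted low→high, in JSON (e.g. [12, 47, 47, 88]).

Per-enzyme occurrences:
  LmaVI (GTACCGC, off=3): starts [11, 37, 78, 104, 112, 143, 207, 230] → cuts [14, 40, 81, 107, 115, 146, 210, 233]
  VbrX (CCACG, off=0): starts [2, 54, 128, 135, 215] → cuts [2, 54, 128, 135, 215]
  ZebIV (ATGCGG, off=2): starts [59, 96, 122, 182] → cuts [61, 98, 124, 184]
  UxaI (TATATTTA, off=0): starts [22, 44, 88, 154, 162, 190, 199] → cuts [22, 44, 88, 154, 162, 190, 199]

All cut coordinates (distinct, sorted): [2, 14, 22, 40, 44, 54, 61, 81, 88, 98, 107, 115, 124, 128, 135, 146, 154, 162, 184, 190, 199, 210, 215, 233]

Fragment lengths:
  2→14: 12 bp
  14→22: 8 bp
  22→40: 18 bp
  40→44: 4 bp
  44→54: 10 bp
  54→61: 7 bp
  61→81: 20 bp
  81→88: 7 bp
  88→98: 10 bp
  98→107: 9 bp
  107→115: 8 bp
  115→124: 9 bp
  124→128: 4 bp
  128→135: 7 bp
  135→146: 11 bp
  146→154: 8 bp
  154→162: 8 bp
  162→184: 22 bp
  184→190: 6 bp
  190→199: 9 bp
  199→210: 11 bp
  210→215: 5 bp
  215→233: 18 bp
  233→2 (wrap): 234-233+2 = 3 bp

[3,4,4,5,6,7,7,7,8,8,8,8,9,9,9,10,10,11,11,12,18,18,20,22]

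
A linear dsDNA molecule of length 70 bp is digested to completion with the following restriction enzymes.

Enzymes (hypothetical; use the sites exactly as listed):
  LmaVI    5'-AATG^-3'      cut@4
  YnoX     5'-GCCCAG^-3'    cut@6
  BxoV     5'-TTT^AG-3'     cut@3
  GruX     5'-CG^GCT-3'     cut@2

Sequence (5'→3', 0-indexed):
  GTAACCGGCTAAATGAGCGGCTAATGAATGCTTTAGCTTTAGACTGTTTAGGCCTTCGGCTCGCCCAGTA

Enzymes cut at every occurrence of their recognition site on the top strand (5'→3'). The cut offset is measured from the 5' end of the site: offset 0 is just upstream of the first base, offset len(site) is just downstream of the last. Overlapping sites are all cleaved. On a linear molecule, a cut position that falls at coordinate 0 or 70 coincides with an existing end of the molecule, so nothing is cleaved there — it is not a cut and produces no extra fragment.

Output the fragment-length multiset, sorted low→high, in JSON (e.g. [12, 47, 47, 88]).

Site scan:
  LmaVI AATG/4: at [11, 22, 26] ⇒ [15, 26, 30]
  YnoX GCCCAG/6: at [62] ⇒ [68]
  BxoV TTTAG/3: at [31, 37, 46] ⇒ [34, 40, 49]
  GruX CGGCT/2: at [5, 17, 56] ⇒ [7, 19, 58]

All cut coordinates (distinct, sorted): [7, 15, 19, 26, 30, 34, 40, 49, 58, 68]

Fragment lengths:
  [0,7): 7 bp
  [7,15): 8 bp
  [15,19): 4 bp
  [19,26): 7 bp
  [26,30): 4 bp
  [30,34): 4 bp
  [34,40): 6 bp
  [40,49): 9 bp
  [49,58): 9 bp
  [58,68): 10 bp
  [68,70): 2 bp

[2,4,4,4,6,7,7,8,9,9,10]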